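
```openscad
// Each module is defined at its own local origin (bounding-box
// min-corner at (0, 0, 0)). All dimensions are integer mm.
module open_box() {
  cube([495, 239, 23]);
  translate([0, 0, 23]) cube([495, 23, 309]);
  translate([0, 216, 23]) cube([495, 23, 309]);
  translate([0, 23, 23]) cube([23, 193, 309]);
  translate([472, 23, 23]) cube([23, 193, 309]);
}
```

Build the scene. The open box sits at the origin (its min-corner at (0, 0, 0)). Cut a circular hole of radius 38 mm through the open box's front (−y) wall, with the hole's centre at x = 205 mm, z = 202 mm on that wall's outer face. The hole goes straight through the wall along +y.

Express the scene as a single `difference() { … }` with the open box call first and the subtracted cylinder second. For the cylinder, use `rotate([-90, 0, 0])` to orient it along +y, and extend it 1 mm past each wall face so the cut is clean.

difference() {
  open_box();
  translate([205, -1, 202]) rotate([-90, 0, 0]) cylinder(h = 25, r = 38);
}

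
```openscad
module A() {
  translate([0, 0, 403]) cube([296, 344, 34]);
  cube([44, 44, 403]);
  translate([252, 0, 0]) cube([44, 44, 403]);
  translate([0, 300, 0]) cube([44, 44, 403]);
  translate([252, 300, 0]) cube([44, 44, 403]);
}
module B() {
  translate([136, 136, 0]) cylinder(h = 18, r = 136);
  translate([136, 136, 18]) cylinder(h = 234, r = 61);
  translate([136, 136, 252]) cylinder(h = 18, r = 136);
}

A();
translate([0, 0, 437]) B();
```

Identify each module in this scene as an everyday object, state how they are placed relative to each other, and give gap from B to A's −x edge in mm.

A is a stool. B is a spool. The spool is on top of the stool. The gap from the spool to the stool's −x edge is 0 mm.

The spool's min-x is at 0; the stool's min-x is 0; gap = 0 mm.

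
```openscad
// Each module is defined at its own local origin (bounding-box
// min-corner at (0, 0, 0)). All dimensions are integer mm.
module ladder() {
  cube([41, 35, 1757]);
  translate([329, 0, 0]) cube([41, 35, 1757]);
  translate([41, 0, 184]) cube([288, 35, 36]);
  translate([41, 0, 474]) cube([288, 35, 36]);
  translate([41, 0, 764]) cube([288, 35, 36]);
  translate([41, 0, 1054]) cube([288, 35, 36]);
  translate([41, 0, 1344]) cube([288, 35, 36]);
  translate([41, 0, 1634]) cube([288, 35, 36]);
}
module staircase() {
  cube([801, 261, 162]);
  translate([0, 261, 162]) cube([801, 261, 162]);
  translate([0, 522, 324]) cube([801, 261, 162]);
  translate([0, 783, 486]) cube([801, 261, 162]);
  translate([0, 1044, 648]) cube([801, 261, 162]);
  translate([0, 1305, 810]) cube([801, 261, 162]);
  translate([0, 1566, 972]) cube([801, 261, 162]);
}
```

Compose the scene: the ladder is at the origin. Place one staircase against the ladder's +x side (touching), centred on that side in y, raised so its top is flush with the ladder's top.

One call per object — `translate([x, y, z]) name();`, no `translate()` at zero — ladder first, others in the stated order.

ladder();
translate([370, -896, 623]) staircase();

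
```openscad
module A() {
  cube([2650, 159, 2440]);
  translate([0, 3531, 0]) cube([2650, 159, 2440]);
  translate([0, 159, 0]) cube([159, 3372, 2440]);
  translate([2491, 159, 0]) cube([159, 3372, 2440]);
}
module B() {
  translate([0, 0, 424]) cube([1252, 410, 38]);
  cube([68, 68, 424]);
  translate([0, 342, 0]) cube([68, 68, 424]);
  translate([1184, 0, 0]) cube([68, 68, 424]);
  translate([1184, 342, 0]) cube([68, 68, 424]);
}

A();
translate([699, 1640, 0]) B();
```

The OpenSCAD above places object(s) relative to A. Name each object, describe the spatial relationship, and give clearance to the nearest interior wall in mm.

A is a house frame. B is a bench. The bench sits inside the house frame, centred. The clearance to the nearest interior wall is 540 mm.

Clearances: x = 540, y = 1481; minimum 540 mm.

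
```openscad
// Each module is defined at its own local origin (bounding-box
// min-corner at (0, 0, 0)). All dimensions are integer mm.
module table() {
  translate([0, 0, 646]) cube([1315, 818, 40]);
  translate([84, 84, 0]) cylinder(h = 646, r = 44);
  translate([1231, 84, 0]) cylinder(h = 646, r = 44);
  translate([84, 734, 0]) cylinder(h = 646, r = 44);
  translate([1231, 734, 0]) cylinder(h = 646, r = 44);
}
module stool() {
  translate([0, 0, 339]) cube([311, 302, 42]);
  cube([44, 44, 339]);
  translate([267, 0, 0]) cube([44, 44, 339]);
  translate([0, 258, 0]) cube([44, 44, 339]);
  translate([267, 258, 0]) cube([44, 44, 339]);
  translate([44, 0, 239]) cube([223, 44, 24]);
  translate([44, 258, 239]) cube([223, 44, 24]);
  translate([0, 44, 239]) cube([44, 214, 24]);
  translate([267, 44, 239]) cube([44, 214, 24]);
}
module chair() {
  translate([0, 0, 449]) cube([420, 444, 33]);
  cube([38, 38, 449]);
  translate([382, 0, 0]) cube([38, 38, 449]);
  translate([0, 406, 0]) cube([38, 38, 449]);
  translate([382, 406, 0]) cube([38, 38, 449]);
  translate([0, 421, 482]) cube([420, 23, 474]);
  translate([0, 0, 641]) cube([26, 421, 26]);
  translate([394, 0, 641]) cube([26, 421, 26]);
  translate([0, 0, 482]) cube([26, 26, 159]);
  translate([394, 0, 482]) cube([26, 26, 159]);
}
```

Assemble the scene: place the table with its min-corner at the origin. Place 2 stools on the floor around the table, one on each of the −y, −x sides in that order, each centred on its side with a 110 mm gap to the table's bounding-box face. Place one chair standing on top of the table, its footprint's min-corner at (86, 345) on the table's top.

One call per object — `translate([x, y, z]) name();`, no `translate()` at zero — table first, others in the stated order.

table();
translate([502, -412, 0]) stool();
translate([-421, 258, 0]) stool();
translate([86, 345, 686]) chair();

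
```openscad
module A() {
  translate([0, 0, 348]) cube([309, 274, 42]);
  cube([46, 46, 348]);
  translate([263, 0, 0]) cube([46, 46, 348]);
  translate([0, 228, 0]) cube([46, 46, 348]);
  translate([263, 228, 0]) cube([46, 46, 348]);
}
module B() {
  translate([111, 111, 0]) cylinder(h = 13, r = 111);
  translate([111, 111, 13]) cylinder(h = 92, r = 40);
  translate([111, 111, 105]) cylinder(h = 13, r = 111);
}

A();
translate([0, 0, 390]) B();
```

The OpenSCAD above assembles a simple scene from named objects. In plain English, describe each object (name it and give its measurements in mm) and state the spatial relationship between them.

A is a four-legged stool. The seat is 309×274 mm, 42 mm thick, top at z = 390 mm. It stands on four square legs, each 46×46 mm in cross-section, from z = 0 to the seat underside, each flush with a corner of the seat.

B is a spool: two coaxial disc flanges of radius 111 mm and thickness 13 mm, joined by a core cylinder of radius 40 mm and height 92 mm. The lower flange rests on z = 0 and the three cylinders share a vertical axis.

The spool is on top of the stool.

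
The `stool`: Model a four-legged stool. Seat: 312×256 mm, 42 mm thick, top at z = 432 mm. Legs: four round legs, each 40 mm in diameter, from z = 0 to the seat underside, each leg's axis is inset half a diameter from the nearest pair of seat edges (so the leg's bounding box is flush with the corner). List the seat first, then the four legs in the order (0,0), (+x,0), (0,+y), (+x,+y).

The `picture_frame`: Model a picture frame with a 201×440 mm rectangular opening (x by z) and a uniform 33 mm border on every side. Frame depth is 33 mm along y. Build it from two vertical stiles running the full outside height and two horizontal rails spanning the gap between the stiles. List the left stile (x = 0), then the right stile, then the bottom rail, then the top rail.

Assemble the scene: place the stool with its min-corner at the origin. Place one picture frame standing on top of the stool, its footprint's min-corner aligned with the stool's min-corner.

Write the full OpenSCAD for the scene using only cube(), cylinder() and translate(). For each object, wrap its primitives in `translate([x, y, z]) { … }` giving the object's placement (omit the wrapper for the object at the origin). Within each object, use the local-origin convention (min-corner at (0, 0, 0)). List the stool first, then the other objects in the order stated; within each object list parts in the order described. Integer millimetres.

translate([0, 0, 390]) cube([312, 256, 42]);
translate([20, 20, 0]) cylinder(h = 390, r = 20);
translate([292, 20, 0]) cylinder(h = 390, r = 20);
translate([20, 236, 0]) cylinder(h = 390, r = 20);
translate([292, 236, 0]) cylinder(h = 390, r = 20);
translate([0, 0, 432]) {
  cube([33, 33, 506]);
  translate([234, 0, 0]) cube([33, 33, 506]);
  translate([33, 0, 0]) cube([201, 33, 33]);
  translate([33, 0, 473]) cube([201, 33, 33]);
}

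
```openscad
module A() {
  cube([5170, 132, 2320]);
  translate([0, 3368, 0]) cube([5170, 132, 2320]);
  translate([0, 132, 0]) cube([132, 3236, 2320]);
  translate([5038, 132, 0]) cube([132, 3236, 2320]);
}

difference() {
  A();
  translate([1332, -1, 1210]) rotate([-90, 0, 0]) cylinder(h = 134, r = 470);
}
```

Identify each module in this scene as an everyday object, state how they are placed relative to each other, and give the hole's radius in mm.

A is a house frame. The house frame has a circular hole through its front wall. The hole's radius is 470 mm.

The subtracted cylinder has r = 470 mm.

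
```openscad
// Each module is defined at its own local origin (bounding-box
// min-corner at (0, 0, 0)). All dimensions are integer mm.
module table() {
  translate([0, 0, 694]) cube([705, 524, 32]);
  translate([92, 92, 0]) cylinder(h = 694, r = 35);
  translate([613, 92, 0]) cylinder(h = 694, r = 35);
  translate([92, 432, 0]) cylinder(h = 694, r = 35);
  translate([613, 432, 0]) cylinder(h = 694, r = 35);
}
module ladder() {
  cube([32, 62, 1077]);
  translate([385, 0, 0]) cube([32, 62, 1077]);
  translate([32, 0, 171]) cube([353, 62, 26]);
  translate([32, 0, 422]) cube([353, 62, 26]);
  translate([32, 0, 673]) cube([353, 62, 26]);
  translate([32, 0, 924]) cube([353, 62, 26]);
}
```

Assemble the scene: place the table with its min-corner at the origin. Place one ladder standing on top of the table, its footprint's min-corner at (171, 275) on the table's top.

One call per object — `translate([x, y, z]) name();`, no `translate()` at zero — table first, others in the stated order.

table();
translate([171, 275, 726]) ladder();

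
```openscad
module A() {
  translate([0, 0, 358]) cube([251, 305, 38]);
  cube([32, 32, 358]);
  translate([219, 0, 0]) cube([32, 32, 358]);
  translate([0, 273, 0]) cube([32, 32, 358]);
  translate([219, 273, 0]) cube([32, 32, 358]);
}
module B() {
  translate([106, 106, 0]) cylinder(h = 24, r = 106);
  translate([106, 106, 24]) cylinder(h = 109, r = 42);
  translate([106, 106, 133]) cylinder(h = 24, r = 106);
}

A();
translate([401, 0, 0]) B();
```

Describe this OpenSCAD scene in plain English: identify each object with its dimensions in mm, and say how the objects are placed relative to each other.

A is a simple wooden stool: a rectangular seat 251 mm (x) by 305 mm (y), 38 mm thick, top face at z = 396 mm, on four square legs, each 32×32 mm in cross-section. The legs rest on z = 0, each flush with a corner of the seat.

B is a spool: two coaxial disc flanges of radius 106 mm and thickness 24 mm, joined by a core cylinder of radius 42 mm and height 109 mm. The lower flange rests on z = 0 and the three cylinders share a vertical axis.

The spool is on the floor beside the stool on its +x side.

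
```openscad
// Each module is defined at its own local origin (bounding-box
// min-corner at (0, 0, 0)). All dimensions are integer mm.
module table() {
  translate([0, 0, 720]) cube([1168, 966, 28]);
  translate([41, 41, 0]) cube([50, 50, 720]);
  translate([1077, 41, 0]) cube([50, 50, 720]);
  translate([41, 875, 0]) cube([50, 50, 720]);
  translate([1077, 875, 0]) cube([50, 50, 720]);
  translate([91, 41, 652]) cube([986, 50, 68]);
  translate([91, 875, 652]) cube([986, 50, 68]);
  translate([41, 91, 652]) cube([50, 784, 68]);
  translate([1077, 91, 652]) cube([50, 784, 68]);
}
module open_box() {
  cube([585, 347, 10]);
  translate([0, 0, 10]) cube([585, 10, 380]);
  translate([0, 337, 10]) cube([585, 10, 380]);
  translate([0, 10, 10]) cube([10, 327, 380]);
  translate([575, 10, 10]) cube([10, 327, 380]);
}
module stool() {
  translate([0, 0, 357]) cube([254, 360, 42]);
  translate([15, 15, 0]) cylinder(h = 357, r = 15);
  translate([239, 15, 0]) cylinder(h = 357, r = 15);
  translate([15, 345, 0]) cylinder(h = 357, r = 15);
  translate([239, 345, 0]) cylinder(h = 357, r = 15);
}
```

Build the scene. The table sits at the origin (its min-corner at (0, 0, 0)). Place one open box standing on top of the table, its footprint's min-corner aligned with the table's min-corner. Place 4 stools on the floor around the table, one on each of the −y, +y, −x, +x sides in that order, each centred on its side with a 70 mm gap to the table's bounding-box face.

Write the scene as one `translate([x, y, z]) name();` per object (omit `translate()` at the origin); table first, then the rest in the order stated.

table();
translate([0, 0, 748]) open_box();
translate([457, -430, 0]) stool();
translate([457, 1036, 0]) stool();
translate([-324, 303, 0]) stool();
translate([1238, 303, 0]) stool();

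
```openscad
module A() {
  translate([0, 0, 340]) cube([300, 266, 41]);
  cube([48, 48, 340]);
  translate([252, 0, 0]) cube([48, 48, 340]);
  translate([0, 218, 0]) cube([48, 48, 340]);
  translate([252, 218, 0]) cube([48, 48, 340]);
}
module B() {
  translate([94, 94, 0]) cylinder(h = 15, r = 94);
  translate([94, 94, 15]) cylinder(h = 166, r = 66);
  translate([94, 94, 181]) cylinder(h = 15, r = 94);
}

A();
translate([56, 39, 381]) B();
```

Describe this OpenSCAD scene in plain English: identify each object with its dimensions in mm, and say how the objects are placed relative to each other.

A is a four-legged stool. The seat is 300×266 mm, 41 mm thick, top at z = 381 mm. It stands on four square legs, each 48×48 mm in cross-section, from z = 0 to the seat underside, each flush with a corner of the seat.

B is a spool: two coaxial disc flanges of radius 94 mm and thickness 15 mm, joined by a core cylinder of radius 66 mm and height 166 mm. The lower flange rests on z = 0 and the three cylinders share a vertical axis.

The spool is on top of the stool, centred.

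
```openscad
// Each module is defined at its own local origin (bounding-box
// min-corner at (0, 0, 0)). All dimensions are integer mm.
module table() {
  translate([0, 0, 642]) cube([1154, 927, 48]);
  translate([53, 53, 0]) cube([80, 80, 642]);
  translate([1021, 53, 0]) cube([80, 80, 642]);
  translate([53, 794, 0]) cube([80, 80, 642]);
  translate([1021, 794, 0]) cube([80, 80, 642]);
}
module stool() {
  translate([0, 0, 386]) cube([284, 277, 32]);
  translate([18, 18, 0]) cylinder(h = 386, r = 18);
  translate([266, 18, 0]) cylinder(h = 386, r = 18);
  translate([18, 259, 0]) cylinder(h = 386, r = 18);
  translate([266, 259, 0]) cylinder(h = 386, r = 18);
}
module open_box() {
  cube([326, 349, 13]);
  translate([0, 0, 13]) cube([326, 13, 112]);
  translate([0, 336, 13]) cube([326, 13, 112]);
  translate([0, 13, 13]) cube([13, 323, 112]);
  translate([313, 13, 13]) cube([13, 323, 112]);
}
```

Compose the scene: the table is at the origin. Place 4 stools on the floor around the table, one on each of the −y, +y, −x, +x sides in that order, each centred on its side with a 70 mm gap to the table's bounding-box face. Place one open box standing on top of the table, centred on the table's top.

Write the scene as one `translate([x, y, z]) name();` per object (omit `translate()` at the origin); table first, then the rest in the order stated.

table();
translate([435, -347, 0]) stool();
translate([435, 997, 0]) stool();
translate([-354, 325, 0]) stool();
translate([1224, 325, 0]) stool();
translate([414, 289, 690]) open_box();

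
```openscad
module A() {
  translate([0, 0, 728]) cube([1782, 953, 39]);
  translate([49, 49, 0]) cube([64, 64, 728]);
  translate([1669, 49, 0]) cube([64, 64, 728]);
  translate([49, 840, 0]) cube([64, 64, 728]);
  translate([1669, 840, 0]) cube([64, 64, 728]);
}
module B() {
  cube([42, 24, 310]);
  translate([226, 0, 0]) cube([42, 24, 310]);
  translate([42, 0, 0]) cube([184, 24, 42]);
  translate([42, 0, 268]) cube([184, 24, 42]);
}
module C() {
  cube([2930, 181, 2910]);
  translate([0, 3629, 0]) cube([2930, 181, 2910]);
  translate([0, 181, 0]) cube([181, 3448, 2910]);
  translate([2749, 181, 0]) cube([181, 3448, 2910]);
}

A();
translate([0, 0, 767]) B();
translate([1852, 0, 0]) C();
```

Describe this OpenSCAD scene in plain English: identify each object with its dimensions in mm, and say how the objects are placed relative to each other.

A is a rectangular dining table. The top is 1782×953×39 mm with its upper surface at z = 767 mm. It stands on four 64×64 mm square legs, each inset 49 mm from the nearest pair of top edges, running from the floor to the underside of the top.

B is a picture frame with a 184×226 mm rectangular opening (x by z) and a uniform 42 mm border on every side. Frame depth is 24 mm along y. It is built from two vertical stiles running the full outside height and two horizontal rails spanning the gap between the stiles.

C is the wall frame of a small rectangular building: four walls, each 2910 mm tall and 181 mm thick, enclosing a footprint 2930 mm (x) by 3810 mm (y) outside-to-outside, with no floor or roof. The front and back walls (the −y and +y sides) span the full width; the two side walls fit between them.

The picture frame is on top of the table. The house frame is on the floor beside the table on its +x side.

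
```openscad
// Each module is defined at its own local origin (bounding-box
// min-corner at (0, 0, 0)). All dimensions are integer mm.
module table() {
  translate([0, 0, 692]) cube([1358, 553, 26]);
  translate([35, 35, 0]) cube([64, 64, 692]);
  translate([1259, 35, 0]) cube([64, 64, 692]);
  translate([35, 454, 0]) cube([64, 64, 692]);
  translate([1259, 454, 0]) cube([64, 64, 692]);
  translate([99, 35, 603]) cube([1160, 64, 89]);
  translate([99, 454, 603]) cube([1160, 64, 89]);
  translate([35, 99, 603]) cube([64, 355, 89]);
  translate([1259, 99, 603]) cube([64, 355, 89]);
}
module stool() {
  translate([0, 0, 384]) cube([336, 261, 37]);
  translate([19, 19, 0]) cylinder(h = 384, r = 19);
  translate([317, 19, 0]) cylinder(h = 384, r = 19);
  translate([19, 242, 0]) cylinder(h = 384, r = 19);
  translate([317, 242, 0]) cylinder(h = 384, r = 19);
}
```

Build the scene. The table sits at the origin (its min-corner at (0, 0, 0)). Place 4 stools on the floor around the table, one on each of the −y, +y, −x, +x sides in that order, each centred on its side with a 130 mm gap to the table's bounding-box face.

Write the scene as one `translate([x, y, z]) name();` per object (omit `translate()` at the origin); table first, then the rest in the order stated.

table();
translate([511, -391, 0]) stool();
translate([511, 683, 0]) stool();
translate([-466, 146, 0]) stool();
translate([1488, 146, 0]) stool();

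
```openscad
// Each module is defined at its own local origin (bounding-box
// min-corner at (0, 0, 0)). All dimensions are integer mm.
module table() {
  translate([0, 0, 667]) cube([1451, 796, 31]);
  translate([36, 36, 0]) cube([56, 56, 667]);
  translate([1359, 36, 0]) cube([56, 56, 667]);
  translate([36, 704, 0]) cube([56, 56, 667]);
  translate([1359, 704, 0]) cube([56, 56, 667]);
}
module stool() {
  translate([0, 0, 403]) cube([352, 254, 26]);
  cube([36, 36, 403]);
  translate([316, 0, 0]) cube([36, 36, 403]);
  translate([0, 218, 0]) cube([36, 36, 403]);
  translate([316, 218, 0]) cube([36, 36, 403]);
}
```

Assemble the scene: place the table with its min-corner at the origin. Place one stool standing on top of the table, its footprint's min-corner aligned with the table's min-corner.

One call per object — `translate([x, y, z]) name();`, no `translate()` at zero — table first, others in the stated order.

table();
translate([0, 0, 698]) stool();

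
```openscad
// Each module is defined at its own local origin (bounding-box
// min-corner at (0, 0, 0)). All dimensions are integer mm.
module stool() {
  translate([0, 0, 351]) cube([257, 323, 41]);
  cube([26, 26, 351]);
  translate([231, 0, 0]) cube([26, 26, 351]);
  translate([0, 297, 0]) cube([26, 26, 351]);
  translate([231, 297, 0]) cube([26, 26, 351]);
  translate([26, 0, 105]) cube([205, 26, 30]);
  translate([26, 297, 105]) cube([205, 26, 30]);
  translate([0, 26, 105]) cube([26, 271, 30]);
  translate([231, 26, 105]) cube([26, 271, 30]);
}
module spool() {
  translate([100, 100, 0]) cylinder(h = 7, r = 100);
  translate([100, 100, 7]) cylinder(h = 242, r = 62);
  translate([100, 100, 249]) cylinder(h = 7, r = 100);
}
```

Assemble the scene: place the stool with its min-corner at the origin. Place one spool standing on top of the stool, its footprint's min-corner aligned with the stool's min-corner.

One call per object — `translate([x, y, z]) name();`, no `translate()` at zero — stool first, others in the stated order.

stool();
translate([0, 0, 392]) spool();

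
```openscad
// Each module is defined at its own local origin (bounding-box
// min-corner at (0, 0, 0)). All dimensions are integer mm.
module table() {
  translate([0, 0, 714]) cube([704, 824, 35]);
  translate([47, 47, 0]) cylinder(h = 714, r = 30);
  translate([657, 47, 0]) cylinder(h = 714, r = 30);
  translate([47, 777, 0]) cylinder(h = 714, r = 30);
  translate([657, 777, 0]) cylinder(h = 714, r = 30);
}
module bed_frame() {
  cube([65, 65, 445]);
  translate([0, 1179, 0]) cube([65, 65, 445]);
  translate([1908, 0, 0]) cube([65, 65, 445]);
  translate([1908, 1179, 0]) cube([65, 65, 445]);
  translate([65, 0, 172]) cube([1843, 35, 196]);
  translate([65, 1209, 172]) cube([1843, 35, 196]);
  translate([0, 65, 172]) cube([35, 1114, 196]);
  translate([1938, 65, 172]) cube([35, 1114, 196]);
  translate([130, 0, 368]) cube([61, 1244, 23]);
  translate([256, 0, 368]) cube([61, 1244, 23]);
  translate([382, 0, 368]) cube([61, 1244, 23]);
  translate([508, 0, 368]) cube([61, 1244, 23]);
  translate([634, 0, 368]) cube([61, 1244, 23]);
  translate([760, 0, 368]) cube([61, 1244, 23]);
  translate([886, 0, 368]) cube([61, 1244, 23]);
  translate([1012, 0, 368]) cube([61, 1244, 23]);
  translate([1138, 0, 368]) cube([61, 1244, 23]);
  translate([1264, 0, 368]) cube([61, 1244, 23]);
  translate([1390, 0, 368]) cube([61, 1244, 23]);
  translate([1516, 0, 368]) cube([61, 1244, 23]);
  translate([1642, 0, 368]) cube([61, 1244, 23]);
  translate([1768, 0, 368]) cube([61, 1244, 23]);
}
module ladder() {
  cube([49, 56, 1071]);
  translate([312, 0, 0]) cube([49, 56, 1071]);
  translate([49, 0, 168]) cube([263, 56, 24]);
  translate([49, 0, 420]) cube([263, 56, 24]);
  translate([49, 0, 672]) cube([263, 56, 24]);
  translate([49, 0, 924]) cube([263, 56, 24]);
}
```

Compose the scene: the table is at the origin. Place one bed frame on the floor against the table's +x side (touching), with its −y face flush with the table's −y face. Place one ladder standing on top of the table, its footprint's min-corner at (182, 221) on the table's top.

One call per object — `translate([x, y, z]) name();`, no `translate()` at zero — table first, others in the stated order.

table();
translate([704, 0, 0]) bed_frame();
translate([182, 221, 749]) ladder();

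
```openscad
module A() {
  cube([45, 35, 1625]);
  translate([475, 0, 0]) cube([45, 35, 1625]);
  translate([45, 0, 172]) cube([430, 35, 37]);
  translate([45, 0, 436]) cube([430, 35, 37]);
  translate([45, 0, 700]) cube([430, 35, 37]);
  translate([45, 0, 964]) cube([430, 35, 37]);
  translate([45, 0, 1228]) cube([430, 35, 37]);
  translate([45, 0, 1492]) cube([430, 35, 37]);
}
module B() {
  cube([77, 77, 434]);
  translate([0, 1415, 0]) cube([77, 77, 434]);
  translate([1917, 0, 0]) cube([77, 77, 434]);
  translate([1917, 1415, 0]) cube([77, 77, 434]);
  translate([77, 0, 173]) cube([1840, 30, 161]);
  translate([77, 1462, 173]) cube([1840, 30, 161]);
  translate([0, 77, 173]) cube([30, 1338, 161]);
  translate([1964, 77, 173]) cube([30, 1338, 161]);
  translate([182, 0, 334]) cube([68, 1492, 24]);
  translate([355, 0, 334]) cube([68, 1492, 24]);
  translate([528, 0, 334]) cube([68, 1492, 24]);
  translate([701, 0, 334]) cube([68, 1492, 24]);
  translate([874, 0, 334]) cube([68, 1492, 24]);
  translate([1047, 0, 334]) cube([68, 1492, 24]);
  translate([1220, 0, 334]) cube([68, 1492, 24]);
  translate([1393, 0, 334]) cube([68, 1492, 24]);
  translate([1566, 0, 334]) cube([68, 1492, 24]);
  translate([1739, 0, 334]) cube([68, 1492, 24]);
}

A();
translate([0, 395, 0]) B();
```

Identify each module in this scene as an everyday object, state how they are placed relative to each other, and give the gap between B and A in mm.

The bed frame's nearest face is 360 mm from the ladder's +y face.

A is a ladder. B is a bed frame. The bed frame is on the floor beside the ladder on its +y side. The gap between the bed frame and the ladder is 360 mm.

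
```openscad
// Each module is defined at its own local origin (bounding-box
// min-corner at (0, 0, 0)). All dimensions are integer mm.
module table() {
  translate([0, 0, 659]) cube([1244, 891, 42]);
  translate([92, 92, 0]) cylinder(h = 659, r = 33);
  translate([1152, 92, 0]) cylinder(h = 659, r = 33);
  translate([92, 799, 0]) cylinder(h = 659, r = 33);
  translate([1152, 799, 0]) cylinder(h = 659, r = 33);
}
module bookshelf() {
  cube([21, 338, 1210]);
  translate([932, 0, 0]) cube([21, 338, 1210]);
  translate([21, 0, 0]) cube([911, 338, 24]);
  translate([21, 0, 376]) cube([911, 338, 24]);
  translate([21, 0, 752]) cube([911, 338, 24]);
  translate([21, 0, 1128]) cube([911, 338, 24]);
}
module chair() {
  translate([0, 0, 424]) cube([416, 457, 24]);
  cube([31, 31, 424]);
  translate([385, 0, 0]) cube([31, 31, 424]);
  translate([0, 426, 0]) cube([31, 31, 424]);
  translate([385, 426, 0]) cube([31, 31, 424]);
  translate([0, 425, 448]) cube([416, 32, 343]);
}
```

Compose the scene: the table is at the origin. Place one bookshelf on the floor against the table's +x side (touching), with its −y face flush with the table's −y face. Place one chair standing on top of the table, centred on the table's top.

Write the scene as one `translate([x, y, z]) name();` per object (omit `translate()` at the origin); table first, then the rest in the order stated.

table();
translate([1244, 0, 0]) bookshelf();
translate([414, 217, 701]) chair();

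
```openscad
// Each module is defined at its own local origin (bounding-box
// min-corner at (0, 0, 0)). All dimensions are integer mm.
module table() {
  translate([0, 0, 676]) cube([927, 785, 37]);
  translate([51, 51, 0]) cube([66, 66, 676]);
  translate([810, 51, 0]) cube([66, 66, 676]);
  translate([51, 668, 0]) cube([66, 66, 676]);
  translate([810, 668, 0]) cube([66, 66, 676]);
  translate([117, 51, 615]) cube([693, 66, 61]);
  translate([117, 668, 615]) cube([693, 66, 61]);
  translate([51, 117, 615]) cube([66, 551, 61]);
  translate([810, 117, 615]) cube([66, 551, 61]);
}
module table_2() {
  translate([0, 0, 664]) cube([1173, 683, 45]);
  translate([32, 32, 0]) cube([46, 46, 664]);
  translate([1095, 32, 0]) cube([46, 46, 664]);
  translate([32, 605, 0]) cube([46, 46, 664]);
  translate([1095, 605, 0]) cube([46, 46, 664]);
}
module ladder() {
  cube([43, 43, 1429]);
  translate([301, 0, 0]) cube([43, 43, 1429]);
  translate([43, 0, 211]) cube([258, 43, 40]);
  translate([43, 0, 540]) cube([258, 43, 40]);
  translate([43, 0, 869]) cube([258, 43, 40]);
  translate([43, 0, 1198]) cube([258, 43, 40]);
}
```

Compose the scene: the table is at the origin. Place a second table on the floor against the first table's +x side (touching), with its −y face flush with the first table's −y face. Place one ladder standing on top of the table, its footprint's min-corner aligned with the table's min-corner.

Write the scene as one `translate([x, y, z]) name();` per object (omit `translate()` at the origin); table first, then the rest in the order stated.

table();
translate([927, 0, 0]) table_2();
translate([0, 0, 713]) ladder();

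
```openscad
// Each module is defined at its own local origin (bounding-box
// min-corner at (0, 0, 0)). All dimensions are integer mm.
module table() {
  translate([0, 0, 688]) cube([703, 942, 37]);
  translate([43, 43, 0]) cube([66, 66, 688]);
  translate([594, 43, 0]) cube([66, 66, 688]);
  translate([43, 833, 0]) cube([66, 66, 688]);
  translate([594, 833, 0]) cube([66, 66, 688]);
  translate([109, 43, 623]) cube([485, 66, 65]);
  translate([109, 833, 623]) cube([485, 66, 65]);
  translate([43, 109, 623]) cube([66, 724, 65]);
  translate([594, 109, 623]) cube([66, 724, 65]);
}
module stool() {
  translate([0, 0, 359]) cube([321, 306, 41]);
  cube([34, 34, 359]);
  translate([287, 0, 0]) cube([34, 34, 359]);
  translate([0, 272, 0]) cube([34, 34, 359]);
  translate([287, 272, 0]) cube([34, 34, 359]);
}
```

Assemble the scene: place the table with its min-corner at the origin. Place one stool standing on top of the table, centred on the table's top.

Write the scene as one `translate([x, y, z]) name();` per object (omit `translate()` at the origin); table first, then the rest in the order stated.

table();
translate([191, 318, 725]) stool();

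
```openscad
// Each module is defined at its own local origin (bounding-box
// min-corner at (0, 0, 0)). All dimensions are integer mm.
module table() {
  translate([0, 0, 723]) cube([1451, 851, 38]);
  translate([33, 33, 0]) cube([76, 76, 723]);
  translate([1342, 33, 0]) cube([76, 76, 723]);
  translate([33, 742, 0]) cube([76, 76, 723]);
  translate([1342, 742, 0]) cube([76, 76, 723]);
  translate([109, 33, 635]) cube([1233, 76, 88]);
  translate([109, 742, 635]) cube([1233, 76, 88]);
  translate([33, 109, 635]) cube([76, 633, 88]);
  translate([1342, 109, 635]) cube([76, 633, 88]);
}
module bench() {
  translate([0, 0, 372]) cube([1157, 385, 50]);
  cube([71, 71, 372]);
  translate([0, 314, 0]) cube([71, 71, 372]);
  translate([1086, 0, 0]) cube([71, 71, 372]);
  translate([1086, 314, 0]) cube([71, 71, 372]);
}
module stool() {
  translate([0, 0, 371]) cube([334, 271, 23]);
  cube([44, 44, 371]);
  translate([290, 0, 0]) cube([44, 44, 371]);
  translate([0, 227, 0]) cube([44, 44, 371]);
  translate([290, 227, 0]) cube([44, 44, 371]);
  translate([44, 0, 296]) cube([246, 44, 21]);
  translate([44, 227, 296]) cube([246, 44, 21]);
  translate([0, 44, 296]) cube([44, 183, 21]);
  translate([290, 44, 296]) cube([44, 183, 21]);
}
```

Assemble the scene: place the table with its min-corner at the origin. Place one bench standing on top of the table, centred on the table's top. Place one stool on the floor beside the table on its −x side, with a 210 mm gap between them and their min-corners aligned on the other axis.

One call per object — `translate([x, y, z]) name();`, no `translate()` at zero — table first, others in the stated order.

table();
translate([147, 233, 761]) bench();
translate([-544, 0, 0]) stool();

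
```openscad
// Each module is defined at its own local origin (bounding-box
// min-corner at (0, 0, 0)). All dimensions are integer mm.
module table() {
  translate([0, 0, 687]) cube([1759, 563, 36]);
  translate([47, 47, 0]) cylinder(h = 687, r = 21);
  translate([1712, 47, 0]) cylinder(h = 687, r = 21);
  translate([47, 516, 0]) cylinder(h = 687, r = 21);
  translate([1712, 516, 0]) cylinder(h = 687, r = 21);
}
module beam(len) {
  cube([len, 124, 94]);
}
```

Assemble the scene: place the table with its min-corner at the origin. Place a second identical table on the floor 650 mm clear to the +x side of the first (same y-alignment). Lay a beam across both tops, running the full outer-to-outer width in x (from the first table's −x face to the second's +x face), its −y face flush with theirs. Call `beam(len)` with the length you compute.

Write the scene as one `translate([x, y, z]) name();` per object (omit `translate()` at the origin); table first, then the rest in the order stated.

table();
translate([2409, 0, 0]) table();
translate([0, 0, 723]) beam(4168);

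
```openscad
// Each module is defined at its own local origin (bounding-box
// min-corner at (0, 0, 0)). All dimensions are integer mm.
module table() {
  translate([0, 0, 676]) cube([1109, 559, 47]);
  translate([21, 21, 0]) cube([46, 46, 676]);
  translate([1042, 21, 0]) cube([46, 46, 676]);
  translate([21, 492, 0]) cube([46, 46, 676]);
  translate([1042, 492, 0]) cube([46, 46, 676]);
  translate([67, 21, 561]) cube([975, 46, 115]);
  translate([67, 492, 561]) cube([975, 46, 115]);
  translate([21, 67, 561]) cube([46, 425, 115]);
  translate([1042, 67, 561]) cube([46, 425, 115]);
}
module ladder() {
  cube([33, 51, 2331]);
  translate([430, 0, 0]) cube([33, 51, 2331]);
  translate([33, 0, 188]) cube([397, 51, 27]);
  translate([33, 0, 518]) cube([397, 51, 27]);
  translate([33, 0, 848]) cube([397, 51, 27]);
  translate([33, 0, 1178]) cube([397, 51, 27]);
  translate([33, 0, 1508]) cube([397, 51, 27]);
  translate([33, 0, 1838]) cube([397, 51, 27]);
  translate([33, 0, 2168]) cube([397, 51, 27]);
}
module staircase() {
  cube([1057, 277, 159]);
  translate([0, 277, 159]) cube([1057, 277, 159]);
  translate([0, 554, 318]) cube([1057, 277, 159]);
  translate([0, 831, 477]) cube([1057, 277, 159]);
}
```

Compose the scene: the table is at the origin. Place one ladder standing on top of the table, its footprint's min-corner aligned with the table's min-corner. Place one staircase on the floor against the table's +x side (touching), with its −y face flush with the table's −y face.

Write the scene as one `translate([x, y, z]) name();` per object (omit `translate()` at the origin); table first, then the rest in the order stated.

table();
translate([0, 0, 723]) ladder();
translate([1109, 0, 0]) staircase();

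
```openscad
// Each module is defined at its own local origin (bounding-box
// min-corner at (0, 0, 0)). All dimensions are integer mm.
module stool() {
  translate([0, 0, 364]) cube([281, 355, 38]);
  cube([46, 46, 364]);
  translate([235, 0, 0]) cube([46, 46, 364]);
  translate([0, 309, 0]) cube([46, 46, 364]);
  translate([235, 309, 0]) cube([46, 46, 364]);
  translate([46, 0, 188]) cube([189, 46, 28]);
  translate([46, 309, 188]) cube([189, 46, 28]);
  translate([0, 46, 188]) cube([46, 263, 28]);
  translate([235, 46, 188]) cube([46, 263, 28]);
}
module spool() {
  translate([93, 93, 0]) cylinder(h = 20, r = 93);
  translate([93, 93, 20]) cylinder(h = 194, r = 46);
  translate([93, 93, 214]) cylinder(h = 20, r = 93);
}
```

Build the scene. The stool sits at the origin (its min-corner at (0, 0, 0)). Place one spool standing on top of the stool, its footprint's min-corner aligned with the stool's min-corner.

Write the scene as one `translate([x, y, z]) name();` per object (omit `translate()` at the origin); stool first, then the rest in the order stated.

stool();
translate([0, 0, 402]) spool();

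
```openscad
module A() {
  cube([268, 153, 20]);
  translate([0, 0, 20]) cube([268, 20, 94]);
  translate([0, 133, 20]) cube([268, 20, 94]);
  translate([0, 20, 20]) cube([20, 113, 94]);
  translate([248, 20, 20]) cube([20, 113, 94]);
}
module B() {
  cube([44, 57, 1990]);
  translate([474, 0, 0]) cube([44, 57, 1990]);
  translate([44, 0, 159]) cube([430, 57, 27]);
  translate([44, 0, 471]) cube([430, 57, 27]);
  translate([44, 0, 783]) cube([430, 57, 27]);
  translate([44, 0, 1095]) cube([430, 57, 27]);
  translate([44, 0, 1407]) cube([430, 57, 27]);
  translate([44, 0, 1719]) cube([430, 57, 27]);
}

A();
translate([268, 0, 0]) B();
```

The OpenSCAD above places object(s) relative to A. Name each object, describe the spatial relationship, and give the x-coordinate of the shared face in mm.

A is an open box. B is a ladder. The ladder is against the open box's +x side, with their −y faces flush. The x-coordinate of the shared face is 268 mm.

The open box's +x face and the ladder's −x face are both at x = 268 mm.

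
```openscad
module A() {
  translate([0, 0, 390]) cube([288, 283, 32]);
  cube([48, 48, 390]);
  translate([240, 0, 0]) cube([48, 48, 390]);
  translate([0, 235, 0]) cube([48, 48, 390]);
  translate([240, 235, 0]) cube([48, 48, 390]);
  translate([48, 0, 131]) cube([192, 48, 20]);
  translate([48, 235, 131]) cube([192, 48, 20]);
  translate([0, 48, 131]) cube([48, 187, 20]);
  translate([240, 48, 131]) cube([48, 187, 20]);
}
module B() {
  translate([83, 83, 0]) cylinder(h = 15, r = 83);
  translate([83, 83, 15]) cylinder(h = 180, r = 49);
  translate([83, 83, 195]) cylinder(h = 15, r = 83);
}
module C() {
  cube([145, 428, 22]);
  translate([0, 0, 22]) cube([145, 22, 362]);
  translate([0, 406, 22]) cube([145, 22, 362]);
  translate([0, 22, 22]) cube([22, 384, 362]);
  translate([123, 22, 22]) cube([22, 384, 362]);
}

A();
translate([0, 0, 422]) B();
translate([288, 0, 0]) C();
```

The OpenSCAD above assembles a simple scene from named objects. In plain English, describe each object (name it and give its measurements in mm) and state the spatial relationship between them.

A is a simple wooden stool: a rectangular seat 288 mm (x) by 283 mm (y), 32 mm thick, top face at z = 422 mm, on four square legs, each 48×48 mm in cross-section. The legs rest on z = 0, each flush with a corner of the seat. Four stretchers, 48 mm wide and 20 mm tall, connect adjacent legs with their undersides at z = 131 mm, each running between the inner faces of the legs it joins and aligned with the legs' outer faces on the other axis.

B is a spool: two coaxial disc flanges of radius 83 mm and thickness 15 mm, joined by a core cylinder of radius 49 mm and height 180 mm. The lower flange rests on z = 0 and the three cylinders share a vertical axis.

C is an open storage box with external size 145×428×384 mm and wall thickness 22 mm (the base is also 22 mm thick). The base covers the whole footprint; the four walls stand on the base, with the y-facing walls full-width and the x-facing walls fitting between their inner faces.

The spool is on top of the stool. The open box is against the stool's +x side, with their −y faces flush.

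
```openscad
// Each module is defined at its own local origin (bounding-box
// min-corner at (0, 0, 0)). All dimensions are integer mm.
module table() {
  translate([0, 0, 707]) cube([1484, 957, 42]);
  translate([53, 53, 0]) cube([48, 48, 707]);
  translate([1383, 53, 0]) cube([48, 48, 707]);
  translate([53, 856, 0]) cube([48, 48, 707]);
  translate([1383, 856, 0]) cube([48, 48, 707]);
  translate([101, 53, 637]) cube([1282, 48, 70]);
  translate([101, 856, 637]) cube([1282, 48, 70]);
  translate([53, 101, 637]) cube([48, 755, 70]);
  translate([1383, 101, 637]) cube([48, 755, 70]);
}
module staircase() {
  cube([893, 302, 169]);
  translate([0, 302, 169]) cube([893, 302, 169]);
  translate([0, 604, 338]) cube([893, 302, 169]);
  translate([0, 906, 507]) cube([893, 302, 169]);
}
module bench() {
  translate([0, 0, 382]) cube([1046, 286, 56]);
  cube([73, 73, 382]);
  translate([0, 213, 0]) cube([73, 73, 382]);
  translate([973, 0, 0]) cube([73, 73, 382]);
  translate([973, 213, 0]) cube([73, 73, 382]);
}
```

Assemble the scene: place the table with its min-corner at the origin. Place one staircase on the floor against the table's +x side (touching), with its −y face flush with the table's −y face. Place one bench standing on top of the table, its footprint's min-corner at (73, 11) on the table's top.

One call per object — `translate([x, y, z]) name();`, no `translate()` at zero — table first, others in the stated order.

table();
translate([1484, 0, 0]) staircase();
translate([73, 11, 749]) bench();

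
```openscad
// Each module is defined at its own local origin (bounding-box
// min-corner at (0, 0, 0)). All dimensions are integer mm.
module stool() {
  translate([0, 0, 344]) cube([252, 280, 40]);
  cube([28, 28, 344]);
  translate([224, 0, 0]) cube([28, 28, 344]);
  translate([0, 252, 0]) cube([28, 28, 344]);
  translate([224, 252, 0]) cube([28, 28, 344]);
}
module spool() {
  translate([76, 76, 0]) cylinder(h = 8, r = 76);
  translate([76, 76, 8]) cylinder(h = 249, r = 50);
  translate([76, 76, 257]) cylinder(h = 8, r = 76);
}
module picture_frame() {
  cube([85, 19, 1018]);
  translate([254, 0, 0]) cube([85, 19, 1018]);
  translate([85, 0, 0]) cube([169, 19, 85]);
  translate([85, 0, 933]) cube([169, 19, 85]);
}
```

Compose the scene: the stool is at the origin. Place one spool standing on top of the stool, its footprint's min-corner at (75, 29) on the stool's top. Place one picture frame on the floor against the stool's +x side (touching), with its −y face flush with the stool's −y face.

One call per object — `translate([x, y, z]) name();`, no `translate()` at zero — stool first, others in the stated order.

stool();
translate([75, 29, 384]) spool();
translate([252, 0, 0]) picture_frame();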